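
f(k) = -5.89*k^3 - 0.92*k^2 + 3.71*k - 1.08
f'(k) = -17.67*k^2 - 1.84*k + 3.71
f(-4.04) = 357.30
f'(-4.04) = -277.26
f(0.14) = -0.59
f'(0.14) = 3.11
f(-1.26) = 4.57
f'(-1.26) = -22.02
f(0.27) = -0.26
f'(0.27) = 1.93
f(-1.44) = 9.26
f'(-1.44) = -30.28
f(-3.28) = 184.70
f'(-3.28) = -180.36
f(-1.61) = 15.14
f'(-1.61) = -39.13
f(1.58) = -20.75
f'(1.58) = -43.31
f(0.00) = -1.08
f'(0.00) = 3.71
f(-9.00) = 4184.82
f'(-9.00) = -1411.00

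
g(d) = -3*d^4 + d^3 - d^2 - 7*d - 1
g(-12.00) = -63997.00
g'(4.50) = -1048.75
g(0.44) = -4.30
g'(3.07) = -332.08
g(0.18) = -2.29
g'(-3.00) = 350.00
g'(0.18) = -7.33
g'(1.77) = -67.68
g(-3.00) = -259.00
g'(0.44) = -8.32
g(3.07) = -269.47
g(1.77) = -40.42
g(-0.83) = 2.13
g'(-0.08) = -6.81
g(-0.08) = -0.45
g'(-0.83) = 3.59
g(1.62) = -31.38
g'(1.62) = -53.39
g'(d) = -12*d^3 + 3*d^2 - 2*d - 7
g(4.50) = -1191.81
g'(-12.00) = 21185.00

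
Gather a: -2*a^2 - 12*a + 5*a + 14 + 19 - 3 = -2*a^2 - 7*a + 30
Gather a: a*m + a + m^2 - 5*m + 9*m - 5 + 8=a*(m + 1) + m^2 + 4*m + 3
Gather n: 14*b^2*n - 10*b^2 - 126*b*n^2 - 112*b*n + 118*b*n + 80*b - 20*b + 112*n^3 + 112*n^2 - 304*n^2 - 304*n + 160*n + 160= -10*b^2 + 60*b + 112*n^3 + n^2*(-126*b - 192) + n*(14*b^2 + 6*b - 144) + 160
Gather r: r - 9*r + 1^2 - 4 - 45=-8*r - 48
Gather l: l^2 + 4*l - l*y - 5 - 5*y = l^2 + l*(4 - y) - 5*y - 5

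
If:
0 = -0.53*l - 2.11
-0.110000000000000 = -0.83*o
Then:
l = -3.98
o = 0.13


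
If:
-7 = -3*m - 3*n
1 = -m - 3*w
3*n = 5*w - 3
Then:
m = 35/4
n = -77/12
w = -13/4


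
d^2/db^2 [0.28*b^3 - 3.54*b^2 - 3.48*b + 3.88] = 1.68*b - 7.08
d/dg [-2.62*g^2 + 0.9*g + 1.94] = 0.9 - 5.24*g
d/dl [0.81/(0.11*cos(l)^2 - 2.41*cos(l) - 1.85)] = (0.1782*cos(l) - 1.9521)*sin(l)/(-0.11*cos(l)^2 + 2.41*cos(l) + 1.85)^2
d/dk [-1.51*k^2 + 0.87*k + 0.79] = 0.87 - 3.02*k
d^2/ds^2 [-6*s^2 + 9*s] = -12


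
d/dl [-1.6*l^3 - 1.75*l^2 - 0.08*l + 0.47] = -4.8*l^2 - 3.5*l - 0.08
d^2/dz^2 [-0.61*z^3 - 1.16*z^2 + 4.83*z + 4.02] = -3.66*z - 2.32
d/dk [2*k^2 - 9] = 4*k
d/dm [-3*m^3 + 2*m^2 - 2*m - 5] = -9*m^2 + 4*m - 2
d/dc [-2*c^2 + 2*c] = 2 - 4*c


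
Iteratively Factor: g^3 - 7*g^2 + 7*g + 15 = (g + 1)*(g^2 - 8*g + 15) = (g - 5)*(g + 1)*(g - 3)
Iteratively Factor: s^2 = (s)*(s)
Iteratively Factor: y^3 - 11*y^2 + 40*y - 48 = (y - 4)*(y^2 - 7*y + 12) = (y - 4)^2*(y - 3)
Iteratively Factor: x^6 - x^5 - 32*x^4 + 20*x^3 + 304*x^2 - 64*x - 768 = (x - 4)*(x^5 + 3*x^4 - 20*x^3 - 60*x^2 + 64*x + 192) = (x - 4)*(x + 4)*(x^4 - x^3 - 16*x^2 + 4*x + 48) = (x - 4)*(x + 2)*(x + 4)*(x^3 - 3*x^2 - 10*x + 24) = (x - 4)*(x + 2)*(x + 3)*(x + 4)*(x^2 - 6*x + 8) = (x - 4)*(x - 2)*(x + 2)*(x + 3)*(x + 4)*(x - 4)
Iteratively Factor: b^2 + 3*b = (b + 3)*(b)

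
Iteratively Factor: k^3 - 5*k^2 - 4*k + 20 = (k + 2)*(k^2 - 7*k + 10) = (k - 5)*(k + 2)*(k - 2)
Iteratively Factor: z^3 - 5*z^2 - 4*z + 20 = (z - 5)*(z^2 - 4) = (z - 5)*(z - 2)*(z + 2)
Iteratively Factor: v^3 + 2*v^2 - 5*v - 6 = (v - 2)*(v^2 + 4*v + 3) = (v - 2)*(v + 1)*(v + 3)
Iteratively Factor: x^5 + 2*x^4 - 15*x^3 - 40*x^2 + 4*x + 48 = (x - 4)*(x^4 + 6*x^3 + 9*x^2 - 4*x - 12) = (x - 4)*(x + 2)*(x^3 + 4*x^2 + x - 6) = (x - 4)*(x + 2)^2*(x^2 + 2*x - 3) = (x - 4)*(x + 2)^2*(x + 3)*(x - 1)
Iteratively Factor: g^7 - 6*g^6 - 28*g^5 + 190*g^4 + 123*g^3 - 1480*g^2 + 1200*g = (g - 3)*(g^6 - 3*g^5 - 37*g^4 + 79*g^3 + 360*g^2 - 400*g) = (g - 3)*(g - 1)*(g^5 - 2*g^4 - 39*g^3 + 40*g^2 + 400*g) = (g - 5)*(g - 3)*(g - 1)*(g^4 + 3*g^3 - 24*g^2 - 80*g) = (g - 5)*(g - 3)*(g - 1)*(g + 4)*(g^3 - g^2 - 20*g) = (g - 5)*(g - 3)*(g - 1)*(g + 4)^2*(g^2 - 5*g) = (g - 5)^2*(g - 3)*(g - 1)*(g + 4)^2*(g)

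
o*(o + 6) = o^2 + 6*o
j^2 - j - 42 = (j - 7)*(j + 6)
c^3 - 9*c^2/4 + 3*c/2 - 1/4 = (c - 1)^2*(c - 1/4)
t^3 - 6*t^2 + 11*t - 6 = (t - 3)*(t - 2)*(t - 1)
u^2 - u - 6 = (u - 3)*(u + 2)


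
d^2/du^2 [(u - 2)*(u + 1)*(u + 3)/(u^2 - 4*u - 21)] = 80/(u^3 - 21*u^2 + 147*u - 343)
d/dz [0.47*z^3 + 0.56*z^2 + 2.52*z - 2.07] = 1.41*z^2 + 1.12*z + 2.52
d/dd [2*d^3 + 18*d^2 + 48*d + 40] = 6*d^2 + 36*d + 48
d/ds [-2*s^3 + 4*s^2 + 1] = 2*s*(4 - 3*s)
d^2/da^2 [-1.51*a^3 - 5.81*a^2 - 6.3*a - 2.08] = -9.06*a - 11.62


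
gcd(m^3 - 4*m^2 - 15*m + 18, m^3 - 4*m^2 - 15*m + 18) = m^3 - 4*m^2 - 15*m + 18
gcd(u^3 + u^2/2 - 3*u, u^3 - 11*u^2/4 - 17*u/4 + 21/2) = u + 2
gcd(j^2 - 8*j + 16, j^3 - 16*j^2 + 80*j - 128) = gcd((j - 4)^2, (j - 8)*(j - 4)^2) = j^2 - 8*j + 16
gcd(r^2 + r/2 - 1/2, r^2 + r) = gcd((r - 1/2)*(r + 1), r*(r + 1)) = r + 1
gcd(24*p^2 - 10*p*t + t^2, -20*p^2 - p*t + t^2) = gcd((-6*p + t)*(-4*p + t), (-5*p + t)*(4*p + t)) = 1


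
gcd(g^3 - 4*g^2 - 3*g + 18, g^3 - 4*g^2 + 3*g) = g - 3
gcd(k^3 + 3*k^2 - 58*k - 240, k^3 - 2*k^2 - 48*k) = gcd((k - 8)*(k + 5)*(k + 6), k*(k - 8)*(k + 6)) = k^2 - 2*k - 48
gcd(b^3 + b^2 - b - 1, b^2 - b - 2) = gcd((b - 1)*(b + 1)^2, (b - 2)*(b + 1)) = b + 1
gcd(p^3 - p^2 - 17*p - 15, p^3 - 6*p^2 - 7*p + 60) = p^2 - 2*p - 15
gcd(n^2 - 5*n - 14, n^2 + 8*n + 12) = n + 2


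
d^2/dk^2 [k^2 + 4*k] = 2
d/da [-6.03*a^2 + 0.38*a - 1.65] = 0.38 - 12.06*a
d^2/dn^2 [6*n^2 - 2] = 12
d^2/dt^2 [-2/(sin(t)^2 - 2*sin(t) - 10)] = 4*(-2*sin(t)^4 + 3*sin(t)^3 - 19*sin(t)^2 + 4*sin(t) + 14)/(2*sin(t) + cos(t)^2 + 9)^3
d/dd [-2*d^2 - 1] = -4*d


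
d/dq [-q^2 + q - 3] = 1 - 2*q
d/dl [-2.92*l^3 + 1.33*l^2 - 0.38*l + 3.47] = -8.76*l^2 + 2.66*l - 0.38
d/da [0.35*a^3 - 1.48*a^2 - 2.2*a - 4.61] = 1.05*a^2 - 2.96*a - 2.2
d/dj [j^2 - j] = 2*j - 1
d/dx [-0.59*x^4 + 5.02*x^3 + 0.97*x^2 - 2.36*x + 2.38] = -2.36*x^3 + 15.06*x^2 + 1.94*x - 2.36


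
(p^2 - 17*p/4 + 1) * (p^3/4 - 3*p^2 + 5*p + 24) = p^5/4 - 65*p^4/16 + 18*p^3 - p^2/4 - 97*p + 24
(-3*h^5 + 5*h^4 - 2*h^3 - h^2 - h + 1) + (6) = -3*h^5 + 5*h^4 - 2*h^3 - h^2 - h + 7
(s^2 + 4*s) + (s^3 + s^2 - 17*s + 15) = s^3 + 2*s^2 - 13*s + 15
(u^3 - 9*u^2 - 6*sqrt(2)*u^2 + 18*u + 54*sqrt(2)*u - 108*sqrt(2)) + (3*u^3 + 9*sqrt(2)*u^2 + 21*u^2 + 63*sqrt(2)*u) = 4*u^3 + 3*sqrt(2)*u^2 + 12*u^2 + 18*u + 117*sqrt(2)*u - 108*sqrt(2)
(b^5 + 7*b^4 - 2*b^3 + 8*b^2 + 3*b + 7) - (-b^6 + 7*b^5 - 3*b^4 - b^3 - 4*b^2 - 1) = b^6 - 6*b^5 + 10*b^4 - b^3 + 12*b^2 + 3*b + 8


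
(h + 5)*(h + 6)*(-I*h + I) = -I*h^3 - 10*I*h^2 - 19*I*h + 30*I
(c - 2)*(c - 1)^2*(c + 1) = c^4 - 3*c^3 + c^2 + 3*c - 2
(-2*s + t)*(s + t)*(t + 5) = -2*s^2*t - 10*s^2 - s*t^2 - 5*s*t + t^3 + 5*t^2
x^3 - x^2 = x^2*(x - 1)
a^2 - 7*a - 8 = (a - 8)*(a + 1)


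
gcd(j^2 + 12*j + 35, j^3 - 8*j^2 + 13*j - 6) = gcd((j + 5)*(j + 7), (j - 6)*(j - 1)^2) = 1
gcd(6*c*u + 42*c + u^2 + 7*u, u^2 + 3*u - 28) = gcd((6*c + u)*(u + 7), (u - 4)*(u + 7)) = u + 7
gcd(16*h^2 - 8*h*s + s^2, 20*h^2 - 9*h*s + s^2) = -4*h + s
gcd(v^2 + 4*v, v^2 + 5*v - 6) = 1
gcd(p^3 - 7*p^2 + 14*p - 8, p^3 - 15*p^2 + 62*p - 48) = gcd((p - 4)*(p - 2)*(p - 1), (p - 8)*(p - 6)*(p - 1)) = p - 1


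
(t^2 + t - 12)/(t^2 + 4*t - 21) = (t + 4)/(t + 7)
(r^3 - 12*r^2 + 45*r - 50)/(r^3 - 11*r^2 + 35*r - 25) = (r - 2)/(r - 1)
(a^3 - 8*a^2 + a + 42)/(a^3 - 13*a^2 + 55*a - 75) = (a^2 - 5*a - 14)/(a^2 - 10*a + 25)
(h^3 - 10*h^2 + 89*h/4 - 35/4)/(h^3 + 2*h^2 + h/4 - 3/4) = (2*h^2 - 19*h + 35)/(2*h^2 + 5*h + 3)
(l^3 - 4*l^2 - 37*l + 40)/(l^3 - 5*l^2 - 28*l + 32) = (l + 5)/(l + 4)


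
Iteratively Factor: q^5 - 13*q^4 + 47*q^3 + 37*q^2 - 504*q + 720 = (q - 3)*(q^4 - 10*q^3 + 17*q^2 + 88*q - 240) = (q - 4)*(q - 3)*(q^3 - 6*q^2 - 7*q + 60) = (q - 4)^2*(q - 3)*(q^2 - 2*q - 15) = (q - 4)^2*(q - 3)*(q + 3)*(q - 5)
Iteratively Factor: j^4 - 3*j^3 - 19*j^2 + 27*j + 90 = (j + 2)*(j^3 - 5*j^2 - 9*j + 45) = (j + 2)*(j + 3)*(j^2 - 8*j + 15) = (j - 3)*(j + 2)*(j + 3)*(j - 5)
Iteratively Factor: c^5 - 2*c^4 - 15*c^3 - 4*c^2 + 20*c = (c - 5)*(c^4 + 3*c^3 - 4*c) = (c - 5)*(c + 2)*(c^3 + c^2 - 2*c) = (c - 5)*(c + 2)^2*(c^2 - c) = (c - 5)*(c - 1)*(c + 2)^2*(c)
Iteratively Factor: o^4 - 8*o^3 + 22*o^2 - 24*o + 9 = (o - 1)*(o^3 - 7*o^2 + 15*o - 9) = (o - 3)*(o - 1)*(o^2 - 4*o + 3) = (o - 3)*(o - 1)^2*(o - 3)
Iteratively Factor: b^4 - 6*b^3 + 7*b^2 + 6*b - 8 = (b - 1)*(b^3 - 5*b^2 + 2*b + 8) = (b - 4)*(b - 1)*(b^2 - b - 2) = (b - 4)*(b - 1)*(b + 1)*(b - 2)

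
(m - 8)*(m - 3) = m^2 - 11*m + 24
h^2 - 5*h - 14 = (h - 7)*(h + 2)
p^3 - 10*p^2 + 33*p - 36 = (p - 4)*(p - 3)^2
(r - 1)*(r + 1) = r^2 - 1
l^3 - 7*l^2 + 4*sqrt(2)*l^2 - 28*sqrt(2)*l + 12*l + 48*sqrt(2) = (l - 4)*(l - 3)*(l + 4*sqrt(2))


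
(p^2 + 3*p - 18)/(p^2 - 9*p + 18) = (p + 6)/(p - 6)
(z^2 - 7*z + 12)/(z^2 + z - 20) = (z - 3)/(z + 5)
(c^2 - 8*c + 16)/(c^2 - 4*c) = (c - 4)/c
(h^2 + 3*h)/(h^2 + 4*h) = (h + 3)/(h + 4)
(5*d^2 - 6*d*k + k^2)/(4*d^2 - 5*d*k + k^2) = (5*d - k)/(4*d - k)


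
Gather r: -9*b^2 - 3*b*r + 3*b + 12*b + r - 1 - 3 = -9*b^2 + 15*b + r*(1 - 3*b) - 4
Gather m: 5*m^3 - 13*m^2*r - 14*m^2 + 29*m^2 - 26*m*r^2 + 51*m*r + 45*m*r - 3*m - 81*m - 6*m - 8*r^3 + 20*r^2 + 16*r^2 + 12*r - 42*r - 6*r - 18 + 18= 5*m^3 + m^2*(15 - 13*r) + m*(-26*r^2 + 96*r - 90) - 8*r^3 + 36*r^2 - 36*r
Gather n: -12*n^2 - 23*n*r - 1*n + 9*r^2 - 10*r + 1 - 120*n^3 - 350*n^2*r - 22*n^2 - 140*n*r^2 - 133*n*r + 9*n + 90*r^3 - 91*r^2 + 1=-120*n^3 + n^2*(-350*r - 34) + n*(-140*r^2 - 156*r + 8) + 90*r^3 - 82*r^2 - 10*r + 2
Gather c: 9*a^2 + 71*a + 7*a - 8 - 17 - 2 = 9*a^2 + 78*a - 27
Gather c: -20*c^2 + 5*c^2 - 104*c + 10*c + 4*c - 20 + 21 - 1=-15*c^2 - 90*c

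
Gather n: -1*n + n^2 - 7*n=n^2 - 8*n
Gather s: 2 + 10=12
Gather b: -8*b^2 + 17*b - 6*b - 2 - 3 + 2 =-8*b^2 + 11*b - 3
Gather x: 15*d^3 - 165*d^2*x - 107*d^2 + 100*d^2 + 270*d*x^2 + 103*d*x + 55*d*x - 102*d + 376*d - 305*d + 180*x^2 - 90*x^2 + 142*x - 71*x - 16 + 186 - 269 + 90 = 15*d^3 - 7*d^2 - 31*d + x^2*(270*d + 90) + x*(-165*d^2 + 158*d + 71) - 9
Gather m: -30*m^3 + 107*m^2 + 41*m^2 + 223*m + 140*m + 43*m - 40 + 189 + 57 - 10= -30*m^3 + 148*m^2 + 406*m + 196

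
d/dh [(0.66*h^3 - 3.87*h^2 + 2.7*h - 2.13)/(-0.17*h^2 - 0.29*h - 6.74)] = (-0.1122*h^4 - 0.3828*h^3 - 11.7639*h^2 + 51.4434*h - 18.8157)/(0.0289*h^4 + 0.0986*h^3 + 2.3757*h^2 + 3.9092*h + 45.4276)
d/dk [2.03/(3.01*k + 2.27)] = -6.1103/(3.01*k + 2.27)^2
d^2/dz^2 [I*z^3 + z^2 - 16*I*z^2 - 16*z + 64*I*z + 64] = 6*I*z + 2 - 32*I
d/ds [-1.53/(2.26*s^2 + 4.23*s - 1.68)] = (6.9156*s + 6.4719)/(2.26*s^2 + 4.23*s - 1.68)^2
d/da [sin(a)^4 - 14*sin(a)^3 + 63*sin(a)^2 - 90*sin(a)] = 2*(2*sin(a)^3 - 21*sin(a)^2 + 63*sin(a) - 45)*cos(a)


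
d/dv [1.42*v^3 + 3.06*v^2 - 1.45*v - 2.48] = 4.26*v^2 + 6.12*v - 1.45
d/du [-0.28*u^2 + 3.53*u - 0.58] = 3.53 - 0.56*u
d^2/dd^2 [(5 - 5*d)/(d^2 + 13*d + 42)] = 10*(-(d - 1)*(2*d + 13)^2 + 3*(d + 4)*(d^2 + 13*d + 42))/(d^2 + 13*d + 42)^3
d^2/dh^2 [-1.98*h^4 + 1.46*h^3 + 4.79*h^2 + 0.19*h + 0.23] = -23.76*h^2 + 8.76*h + 9.58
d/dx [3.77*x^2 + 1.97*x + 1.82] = 7.54*x + 1.97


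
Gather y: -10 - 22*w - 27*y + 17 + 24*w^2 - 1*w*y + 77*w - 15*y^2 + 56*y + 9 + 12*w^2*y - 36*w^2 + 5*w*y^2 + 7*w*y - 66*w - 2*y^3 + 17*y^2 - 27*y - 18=-12*w^2 - 11*w - 2*y^3 + y^2*(5*w + 2) + y*(12*w^2 + 6*w + 2) - 2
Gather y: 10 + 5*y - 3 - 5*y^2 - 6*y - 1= -5*y^2 - y + 6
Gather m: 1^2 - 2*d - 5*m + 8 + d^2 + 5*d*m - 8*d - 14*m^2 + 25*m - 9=d^2 - 10*d - 14*m^2 + m*(5*d + 20)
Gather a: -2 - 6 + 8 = 0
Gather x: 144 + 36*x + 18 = 36*x + 162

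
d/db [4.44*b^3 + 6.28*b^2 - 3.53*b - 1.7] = 13.32*b^2 + 12.56*b - 3.53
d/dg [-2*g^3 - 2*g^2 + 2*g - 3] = -6*g^2 - 4*g + 2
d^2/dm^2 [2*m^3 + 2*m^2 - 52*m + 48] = 12*m + 4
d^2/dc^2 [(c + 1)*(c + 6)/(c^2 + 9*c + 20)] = 4*(-c^3 - 21*c^2 - 129*c - 247)/(c^6 + 27*c^5 + 303*c^4 + 1809*c^3 + 6060*c^2 + 10800*c + 8000)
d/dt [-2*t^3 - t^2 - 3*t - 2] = -6*t^2 - 2*t - 3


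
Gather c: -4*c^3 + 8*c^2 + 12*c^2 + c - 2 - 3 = -4*c^3 + 20*c^2 + c - 5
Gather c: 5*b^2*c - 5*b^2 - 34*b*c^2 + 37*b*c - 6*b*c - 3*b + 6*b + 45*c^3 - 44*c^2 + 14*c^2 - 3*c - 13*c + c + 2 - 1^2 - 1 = -5*b^2 + 3*b + 45*c^3 + c^2*(-34*b - 30) + c*(5*b^2 + 31*b - 15)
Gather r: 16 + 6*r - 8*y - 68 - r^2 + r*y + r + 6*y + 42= -r^2 + r*(y + 7) - 2*y - 10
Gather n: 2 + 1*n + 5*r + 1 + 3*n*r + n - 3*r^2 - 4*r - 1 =n*(3*r + 2) - 3*r^2 + r + 2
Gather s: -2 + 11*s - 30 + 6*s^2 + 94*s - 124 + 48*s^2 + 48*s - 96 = 54*s^2 + 153*s - 252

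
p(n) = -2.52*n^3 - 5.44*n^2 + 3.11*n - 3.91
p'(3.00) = -97.57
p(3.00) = -111.58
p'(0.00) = 3.11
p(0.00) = -3.91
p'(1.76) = -39.46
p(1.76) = -29.03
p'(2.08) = -52.23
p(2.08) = -43.65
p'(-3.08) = -35.10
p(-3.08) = 8.53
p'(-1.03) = 6.30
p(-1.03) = -10.13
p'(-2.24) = -10.45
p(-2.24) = -9.85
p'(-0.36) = 6.05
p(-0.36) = -5.62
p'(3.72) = -141.98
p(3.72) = -197.35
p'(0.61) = -6.34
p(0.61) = -4.61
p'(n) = -7.56*n^2 - 10.88*n + 3.11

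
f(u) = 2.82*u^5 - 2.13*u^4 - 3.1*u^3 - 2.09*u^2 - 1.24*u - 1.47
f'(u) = 14.1*u^4 - 8.52*u^3 - 9.3*u^2 - 4.18*u - 1.24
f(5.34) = 9973.18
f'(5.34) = 9879.14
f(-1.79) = -61.86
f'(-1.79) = 170.06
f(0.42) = -2.62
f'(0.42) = -4.83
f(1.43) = -8.63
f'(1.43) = 7.81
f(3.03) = 430.03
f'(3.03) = 852.18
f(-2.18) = -163.53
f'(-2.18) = 370.40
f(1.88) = 7.83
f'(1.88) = 77.56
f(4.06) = 2283.69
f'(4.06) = 3089.40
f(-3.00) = -790.65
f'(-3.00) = 1299.74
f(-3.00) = -790.65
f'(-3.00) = 1299.74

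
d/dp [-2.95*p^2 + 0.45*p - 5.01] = 0.45 - 5.9*p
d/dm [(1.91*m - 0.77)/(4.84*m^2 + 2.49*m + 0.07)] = (-9.2444*m^2 + 7.4536*m + 2.051)/(23.4256*m^4 + 24.1032*m^3 + 6.8777*m^2 + 0.3486*m + 0.0049)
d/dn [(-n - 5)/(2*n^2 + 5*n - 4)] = (-2*n^2 - 5*n + (n + 5)*(4*n + 5) + 4)/(2*n^2 + 5*n - 4)^2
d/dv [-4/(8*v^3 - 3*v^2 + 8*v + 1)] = 8*(12*v^2 - 3*v + 4)/(8*v^3 - 3*v^2 + 8*v + 1)^2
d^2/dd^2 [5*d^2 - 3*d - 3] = 10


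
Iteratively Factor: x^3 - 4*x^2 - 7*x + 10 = (x + 2)*(x^2 - 6*x + 5) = (x - 1)*(x + 2)*(x - 5)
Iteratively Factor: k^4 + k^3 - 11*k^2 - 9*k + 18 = (k - 1)*(k^3 + 2*k^2 - 9*k - 18) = (k - 3)*(k - 1)*(k^2 + 5*k + 6) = (k - 3)*(k - 1)*(k + 2)*(k + 3)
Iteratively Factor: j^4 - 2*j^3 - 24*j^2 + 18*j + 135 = (j + 3)*(j^3 - 5*j^2 - 9*j + 45) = (j - 3)*(j + 3)*(j^2 - 2*j - 15) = (j - 5)*(j - 3)*(j + 3)*(j + 3)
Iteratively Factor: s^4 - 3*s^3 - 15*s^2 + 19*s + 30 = (s - 5)*(s^3 + 2*s^2 - 5*s - 6) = (s - 5)*(s + 1)*(s^2 + s - 6) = (s - 5)*(s - 2)*(s + 1)*(s + 3)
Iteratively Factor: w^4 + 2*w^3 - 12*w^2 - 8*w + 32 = (w + 4)*(w^3 - 2*w^2 - 4*w + 8) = (w - 2)*(w + 4)*(w^2 - 4) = (w - 2)*(w + 2)*(w + 4)*(w - 2)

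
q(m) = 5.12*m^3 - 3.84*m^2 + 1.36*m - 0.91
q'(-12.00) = 2305.36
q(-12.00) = -9417.55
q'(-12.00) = 2305.36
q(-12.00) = -9417.55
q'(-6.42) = 683.75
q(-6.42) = -1522.71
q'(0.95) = 7.93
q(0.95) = 1.31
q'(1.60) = 28.39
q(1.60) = 12.41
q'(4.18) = 237.63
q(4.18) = 311.62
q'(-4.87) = 403.05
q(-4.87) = -689.97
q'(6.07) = 520.68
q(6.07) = 1010.94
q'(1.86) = 40.21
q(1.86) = 21.28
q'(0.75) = 4.24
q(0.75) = 0.11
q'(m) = 15.36*m^2 - 7.68*m + 1.36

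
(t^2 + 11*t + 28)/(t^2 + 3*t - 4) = (t + 7)/(t - 1)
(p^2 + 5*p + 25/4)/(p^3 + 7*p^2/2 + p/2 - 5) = (p + 5/2)/(p^2 + p - 2)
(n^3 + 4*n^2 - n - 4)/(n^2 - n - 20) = (n^2 - 1)/(n - 5)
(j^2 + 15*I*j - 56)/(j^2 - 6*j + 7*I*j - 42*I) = (j + 8*I)/(j - 6)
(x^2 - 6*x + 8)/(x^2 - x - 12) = (x - 2)/(x + 3)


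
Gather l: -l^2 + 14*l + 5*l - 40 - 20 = -l^2 + 19*l - 60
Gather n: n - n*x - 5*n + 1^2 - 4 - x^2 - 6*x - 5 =n*(-x - 4) - x^2 - 6*x - 8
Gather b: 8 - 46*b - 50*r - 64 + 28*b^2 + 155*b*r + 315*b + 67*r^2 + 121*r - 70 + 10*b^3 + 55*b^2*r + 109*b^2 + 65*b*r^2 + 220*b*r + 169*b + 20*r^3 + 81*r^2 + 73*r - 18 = 10*b^3 + b^2*(55*r + 137) + b*(65*r^2 + 375*r + 438) + 20*r^3 + 148*r^2 + 144*r - 144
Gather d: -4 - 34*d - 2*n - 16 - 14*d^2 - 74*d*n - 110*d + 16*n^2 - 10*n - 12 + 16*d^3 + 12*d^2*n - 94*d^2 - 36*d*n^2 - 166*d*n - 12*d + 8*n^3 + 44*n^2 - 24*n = 16*d^3 + d^2*(12*n - 108) + d*(-36*n^2 - 240*n - 156) + 8*n^3 + 60*n^2 - 36*n - 32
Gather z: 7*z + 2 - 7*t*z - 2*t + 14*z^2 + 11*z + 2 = -2*t + 14*z^2 + z*(18 - 7*t) + 4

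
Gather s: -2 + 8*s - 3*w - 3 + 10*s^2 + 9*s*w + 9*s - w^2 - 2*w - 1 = 10*s^2 + s*(9*w + 17) - w^2 - 5*w - 6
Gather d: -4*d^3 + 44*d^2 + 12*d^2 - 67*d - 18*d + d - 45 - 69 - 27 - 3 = -4*d^3 + 56*d^2 - 84*d - 144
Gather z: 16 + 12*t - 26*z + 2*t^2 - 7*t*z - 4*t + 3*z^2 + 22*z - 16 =2*t^2 + 8*t + 3*z^2 + z*(-7*t - 4)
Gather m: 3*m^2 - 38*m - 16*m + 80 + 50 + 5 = 3*m^2 - 54*m + 135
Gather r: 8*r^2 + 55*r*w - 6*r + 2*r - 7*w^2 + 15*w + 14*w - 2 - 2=8*r^2 + r*(55*w - 4) - 7*w^2 + 29*w - 4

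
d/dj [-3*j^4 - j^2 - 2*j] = -12*j^3 - 2*j - 2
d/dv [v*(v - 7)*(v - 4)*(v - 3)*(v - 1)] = 5*v^4 - 60*v^3 + 225*v^2 - 290*v + 84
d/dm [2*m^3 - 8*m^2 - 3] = 2*m*(3*m - 8)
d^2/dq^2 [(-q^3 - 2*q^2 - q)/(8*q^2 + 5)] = 2*(-24*q^3 + 240*q^2 + 45*q - 50)/(512*q^6 + 960*q^4 + 600*q^2 + 125)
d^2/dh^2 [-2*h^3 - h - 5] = -12*h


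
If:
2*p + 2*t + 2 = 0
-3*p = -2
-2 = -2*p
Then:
No Solution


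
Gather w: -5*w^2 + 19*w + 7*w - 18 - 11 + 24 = -5*w^2 + 26*w - 5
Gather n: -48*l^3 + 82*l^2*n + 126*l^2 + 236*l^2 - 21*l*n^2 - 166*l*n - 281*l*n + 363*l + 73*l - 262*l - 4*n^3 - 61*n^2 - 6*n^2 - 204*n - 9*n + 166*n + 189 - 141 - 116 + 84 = -48*l^3 + 362*l^2 + 174*l - 4*n^3 + n^2*(-21*l - 67) + n*(82*l^2 - 447*l - 47) + 16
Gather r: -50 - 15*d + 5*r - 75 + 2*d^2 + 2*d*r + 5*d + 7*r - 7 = 2*d^2 - 10*d + r*(2*d + 12) - 132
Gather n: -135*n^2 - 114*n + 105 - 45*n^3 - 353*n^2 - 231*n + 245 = -45*n^3 - 488*n^2 - 345*n + 350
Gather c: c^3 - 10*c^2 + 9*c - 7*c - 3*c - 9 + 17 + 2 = c^3 - 10*c^2 - c + 10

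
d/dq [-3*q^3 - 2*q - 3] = -9*q^2 - 2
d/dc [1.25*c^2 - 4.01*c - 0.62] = 2.5*c - 4.01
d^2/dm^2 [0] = 0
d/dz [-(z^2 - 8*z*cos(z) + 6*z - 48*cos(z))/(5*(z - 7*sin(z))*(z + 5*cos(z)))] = (2*(z - 7*sin(z))*(z + 5*cos(z))*(-4*z*sin(z) - z - 24*sin(z) + 4*cos(z) - 3) - (z - 7*sin(z))*(5*sin(z) - 1)*(z^2 - 8*z*cos(z) + 6*z - 48*cos(z)) - (z + 5*cos(z))*(7*cos(z) - 1)*(z^2 - 8*z*cos(z) + 6*z - 48*cos(z)))/(5*(z - 7*sin(z))^2*(z + 5*cos(z))^2)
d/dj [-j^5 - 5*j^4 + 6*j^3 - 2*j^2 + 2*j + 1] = -5*j^4 - 20*j^3 + 18*j^2 - 4*j + 2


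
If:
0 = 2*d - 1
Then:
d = 1/2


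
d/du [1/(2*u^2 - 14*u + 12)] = (7/2 - u)/(u^2 - 7*u + 6)^2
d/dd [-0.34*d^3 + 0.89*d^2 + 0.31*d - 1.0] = -1.02*d^2 + 1.78*d + 0.31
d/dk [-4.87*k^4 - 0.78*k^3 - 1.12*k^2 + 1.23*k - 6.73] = -19.48*k^3 - 2.34*k^2 - 2.24*k + 1.23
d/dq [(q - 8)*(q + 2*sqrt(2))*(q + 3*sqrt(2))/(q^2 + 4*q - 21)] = (q^4 + 8*q^3 - 107*q^2 + 60*sqrt(2)*q^2 - 210*sqrt(2)*q + 528*q + 132 + 840*sqrt(2))/(q^4 + 8*q^3 - 26*q^2 - 168*q + 441)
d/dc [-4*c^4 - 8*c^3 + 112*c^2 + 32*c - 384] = -16*c^3 - 24*c^2 + 224*c + 32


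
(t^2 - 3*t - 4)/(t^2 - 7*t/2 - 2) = 2*(t + 1)/(2*t + 1)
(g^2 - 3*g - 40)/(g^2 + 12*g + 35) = (g - 8)/(g + 7)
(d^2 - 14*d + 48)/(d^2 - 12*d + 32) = (d - 6)/(d - 4)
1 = 1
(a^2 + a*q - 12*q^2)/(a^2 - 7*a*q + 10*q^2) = (a^2 + a*q - 12*q^2)/(a^2 - 7*a*q + 10*q^2)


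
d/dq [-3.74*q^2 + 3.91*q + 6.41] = 3.91 - 7.48*q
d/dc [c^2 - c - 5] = 2*c - 1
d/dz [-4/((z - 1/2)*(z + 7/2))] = 64*(2*z + 3)/((2*z - 1)^2*(2*z + 7)^2)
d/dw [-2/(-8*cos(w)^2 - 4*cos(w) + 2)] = 2*(4*cos(w) + 1)*sin(w)/(4*cos(w)^2 + 2*cos(w) - 1)^2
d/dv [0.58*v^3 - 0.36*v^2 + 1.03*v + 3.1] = 1.74*v^2 - 0.72*v + 1.03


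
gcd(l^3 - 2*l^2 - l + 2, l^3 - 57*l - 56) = l + 1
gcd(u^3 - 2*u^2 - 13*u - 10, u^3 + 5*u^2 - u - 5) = u + 1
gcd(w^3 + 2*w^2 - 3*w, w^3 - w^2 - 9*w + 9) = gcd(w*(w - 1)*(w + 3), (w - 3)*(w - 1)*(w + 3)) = w^2 + 2*w - 3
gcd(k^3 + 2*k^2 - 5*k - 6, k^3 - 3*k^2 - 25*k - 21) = k^2 + 4*k + 3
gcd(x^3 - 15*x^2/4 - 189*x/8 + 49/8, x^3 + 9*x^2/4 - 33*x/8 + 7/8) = x^2 + 13*x/4 - 7/8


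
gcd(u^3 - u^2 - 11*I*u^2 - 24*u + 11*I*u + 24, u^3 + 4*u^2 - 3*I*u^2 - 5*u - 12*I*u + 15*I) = u^2 + u*(-1 - 3*I) + 3*I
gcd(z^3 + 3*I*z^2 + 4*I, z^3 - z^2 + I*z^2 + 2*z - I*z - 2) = z^2 + I*z + 2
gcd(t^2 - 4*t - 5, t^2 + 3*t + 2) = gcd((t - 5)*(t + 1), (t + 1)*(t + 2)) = t + 1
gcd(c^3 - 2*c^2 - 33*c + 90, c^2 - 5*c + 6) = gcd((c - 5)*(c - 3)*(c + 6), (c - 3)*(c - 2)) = c - 3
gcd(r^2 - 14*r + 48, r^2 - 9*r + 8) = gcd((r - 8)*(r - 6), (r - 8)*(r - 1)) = r - 8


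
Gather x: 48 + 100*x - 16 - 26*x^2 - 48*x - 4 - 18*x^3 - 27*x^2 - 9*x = -18*x^3 - 53*x^2 + 43*x + 28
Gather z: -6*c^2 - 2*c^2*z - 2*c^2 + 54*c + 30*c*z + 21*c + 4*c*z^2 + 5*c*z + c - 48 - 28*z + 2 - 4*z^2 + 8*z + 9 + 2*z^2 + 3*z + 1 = -8*c^2 + 76*c + z^2*(4*c - 2) + z*(-2*c^2 + 35*c - 17) - 36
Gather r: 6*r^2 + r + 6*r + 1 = 6*r^2 + 7*r + 1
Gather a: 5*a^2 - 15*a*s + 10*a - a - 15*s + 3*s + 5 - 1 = 5*a^2 + a*(9 - 15*s) - 12*s + 4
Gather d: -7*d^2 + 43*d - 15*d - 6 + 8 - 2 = -7*d^2 + 28*d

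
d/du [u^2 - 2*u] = 2*u - 2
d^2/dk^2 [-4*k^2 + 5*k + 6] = -8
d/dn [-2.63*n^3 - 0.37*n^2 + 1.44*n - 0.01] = -7.89*n^2 - 0.74*n + 1.44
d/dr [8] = 0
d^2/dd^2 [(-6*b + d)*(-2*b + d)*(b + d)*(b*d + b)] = 2*b*(4*b^2 - 21*b*d - 7*b + 6*d^2 + 3*d)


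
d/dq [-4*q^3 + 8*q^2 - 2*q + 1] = -12*q^2 + 16*q - 2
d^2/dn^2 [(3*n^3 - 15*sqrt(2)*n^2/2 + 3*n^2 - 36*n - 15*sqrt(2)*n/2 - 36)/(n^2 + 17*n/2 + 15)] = 36*(25*sqrt(2)*n^3 + 49*n^3 + 150*sqrt(2)*n^2 + 402*n^2 + 150*sqrt(2)*n + 1212*n - 325*sqrt(2) + 1424)/(8*n^6 + 204*n^5 + 2094*n^4 + 11033*n^3 + 31410*n^2 + 45900*n + 27000)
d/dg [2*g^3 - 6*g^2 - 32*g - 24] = 6*g^2 - 12*g - 32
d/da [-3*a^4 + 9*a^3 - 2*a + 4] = -12*a^3 + 27*a^2 - 2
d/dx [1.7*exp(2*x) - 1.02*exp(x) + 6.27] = (3.4*exp(x) - 1.02)*exp(x)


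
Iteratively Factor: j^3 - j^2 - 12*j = (j - 4)*(j^2 + 3*j) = (j - 4)*(j + 3)*(j)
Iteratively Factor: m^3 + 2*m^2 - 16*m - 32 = (m + 4)*(m^2 - 2*m - 8) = (m + 2)*(m + 4)*(m - 4)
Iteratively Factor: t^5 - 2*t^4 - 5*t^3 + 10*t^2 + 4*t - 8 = (t - 2)*(t^4 - 5*t^2 + 4) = (t - 2)*(t + 2)*(t^3 - 2*t^2 - t + 2) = (t - 2)*(t - 1)*(t + 2)*(t^2 - t - 2) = (t - 2)*(t - 1)*(t + 1)*(t + 2)*(t - 2)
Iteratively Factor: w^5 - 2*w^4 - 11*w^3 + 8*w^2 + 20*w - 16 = (w - 1)*(w^4 - w^3 - 12*w^2 - 4*w + 16) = (w - 1)*(w + 2)*(w^3 - 3*w^2 - 6*w + 8) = (w - 4)*(w - 1)*(w + 2)*(w^2 + w - 2) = (w - 4)*(w - 1)^2*(w + 2)*(w + 2)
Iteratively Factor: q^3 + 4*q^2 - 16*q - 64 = (q + 4)*(q^2 - 16) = (q + 4)^2*(q - 4)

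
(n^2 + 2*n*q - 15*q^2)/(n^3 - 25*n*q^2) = (-n + 3*q)/(n*(-n + 5*q))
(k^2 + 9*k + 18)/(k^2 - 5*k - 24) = (k + 6)/(k - 8)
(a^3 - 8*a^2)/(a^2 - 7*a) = a*(a - 8)/(a - 7)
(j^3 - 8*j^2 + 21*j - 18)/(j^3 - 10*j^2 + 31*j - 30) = (j - 3)/(j - 5)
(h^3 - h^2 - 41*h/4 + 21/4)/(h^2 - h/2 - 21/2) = h - 1/2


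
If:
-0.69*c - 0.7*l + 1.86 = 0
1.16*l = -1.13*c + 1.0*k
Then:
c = 2.69565217391304 - 1.01449275362319*l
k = 0.0136231884057971*l + 3.04608695652174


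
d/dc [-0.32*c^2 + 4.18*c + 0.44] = 4.18 - 0.64*c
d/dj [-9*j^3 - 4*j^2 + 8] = j*(-27*j - 8)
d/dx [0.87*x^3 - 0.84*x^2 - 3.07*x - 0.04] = 2.61*x^2 - 1.68*x - 3.07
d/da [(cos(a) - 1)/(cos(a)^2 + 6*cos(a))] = (sin(a) - 6*sin(a)/cos(a)^2 - 2*tan(a))/(cos(a) + 6)^2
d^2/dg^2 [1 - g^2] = -2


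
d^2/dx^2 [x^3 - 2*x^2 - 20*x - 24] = 6*x - 4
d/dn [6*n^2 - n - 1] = 12*n - 1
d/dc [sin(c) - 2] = cos(c)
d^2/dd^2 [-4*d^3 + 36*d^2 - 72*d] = 72 - 24*d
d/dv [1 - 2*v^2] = -4*v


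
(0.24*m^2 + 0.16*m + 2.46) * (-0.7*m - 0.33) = -0.168*m^3 - 0.1912*m^2 - 1.7748*m - 0.8118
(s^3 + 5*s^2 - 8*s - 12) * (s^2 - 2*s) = s^5 + 3*s^4 - 18*s^3 + 4*s^2 + 24*s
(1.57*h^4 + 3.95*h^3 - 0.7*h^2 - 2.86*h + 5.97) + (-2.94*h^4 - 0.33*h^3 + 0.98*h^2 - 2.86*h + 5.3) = -1.37*h^4 + 3.62*h^3 + 0.28*h^2 - 5.72*h + 11.27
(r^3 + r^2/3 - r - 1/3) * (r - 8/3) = r^4 - 7*r^3/3 - 17*r^2/9 + 7*r/3 + 8/9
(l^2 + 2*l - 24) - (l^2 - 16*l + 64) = 18*l - 88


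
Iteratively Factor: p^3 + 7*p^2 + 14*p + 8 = (p + 4)*(p^2 + 3*p + 2) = (p + 1)*(p + 4)*(p + 2)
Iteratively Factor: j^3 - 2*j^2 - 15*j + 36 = (j - 3)*(j^2 + j - 12) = (j - 3)^2*(j + 4)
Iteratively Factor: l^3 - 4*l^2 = (l)*(l^2 - 4*l) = l*(l - 4)*(l)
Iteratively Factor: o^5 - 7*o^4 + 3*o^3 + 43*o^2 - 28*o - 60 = (o - 5)*(o^4 - 2*o^3 - 7*o^2 + 8*o + 12) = (o - 5)*(o - 3)*(o^3 + o^2 - 4*o - 4) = (o - 5)*(o - 3)*(o - 2)*(o^2 + 3*o + 2) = (o - 5)*(o - 3)*(o - 2)*(o + 1)*(o + 2)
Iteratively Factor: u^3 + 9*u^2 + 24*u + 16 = (u + 4)*(u^2 + 5*u + 4) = (u + 4)^2*(u + 1)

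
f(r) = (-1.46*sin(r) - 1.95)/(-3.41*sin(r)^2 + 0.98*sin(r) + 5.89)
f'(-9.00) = 0.08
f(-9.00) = -0.27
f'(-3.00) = 0.15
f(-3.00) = -0.31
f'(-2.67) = 0.07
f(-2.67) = -0.27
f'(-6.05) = -0.28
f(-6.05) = -0.39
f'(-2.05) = -0.10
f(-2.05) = -0.28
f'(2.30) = 0.58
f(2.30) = -0.64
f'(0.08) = -0.22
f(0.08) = -0.35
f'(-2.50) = 0.02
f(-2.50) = -0.26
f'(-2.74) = 0.08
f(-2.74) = -0.28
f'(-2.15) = -0.07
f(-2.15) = -0.27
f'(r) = (6.82*sin(r)*cos(r) - 0.98*cos(r))*(-1.46*sin(r) - 1.95)/(-3.41*sin(r)^2 + 0.98*sin(r) + 5.89)^2 - 1.46*cos(r)/(-3.41*sin(r)^2 + 0.98*sin(r) + 5.89) = (-13.299*sin(r) + 2.4893*cos(2*r) - 9.1777)*cos(r)/(-3.41*sin(r)^2 + 0.98*sin(r) + 5.89)^2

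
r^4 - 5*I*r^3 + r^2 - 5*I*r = r*(r - 5*I)*(r - I)*(r + I)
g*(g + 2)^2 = g^3 + 4*g^2 + 4*g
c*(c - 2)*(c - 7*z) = c^3 - 7*c^2*z - 2*c^2 + 14*c*z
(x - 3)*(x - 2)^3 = x^4 - 9*x^3 + 30*x^2 - 44*x + 24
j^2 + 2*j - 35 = (j - 5)*(j + 7)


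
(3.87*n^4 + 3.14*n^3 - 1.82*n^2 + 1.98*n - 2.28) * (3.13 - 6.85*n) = -26.5095*n^5 - 9.3959*n^4 + 22.2952*n^3 - 19.2596*n^2 + 21.8154*n - 7.1364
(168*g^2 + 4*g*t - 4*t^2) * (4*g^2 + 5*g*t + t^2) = 672*g^4 + 856*g^3*t + 172*g^2*t^2 - 16*g*t^3 - 4*t^4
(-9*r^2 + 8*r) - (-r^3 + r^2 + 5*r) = r^3 - 10*r^2 + 3*r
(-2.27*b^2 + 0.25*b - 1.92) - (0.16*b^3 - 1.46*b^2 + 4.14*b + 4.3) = -0.16*b^3 - 0.81*b^2 - 3.89*b - 6.22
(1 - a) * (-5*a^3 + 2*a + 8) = 5*a^4 - 5*a^3 - 2*a^2 - 6*a + 8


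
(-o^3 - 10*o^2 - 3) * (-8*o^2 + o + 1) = 8*o^5 + 79*o^4 - 11*o^3 + 14*o^2 - 3*o - 3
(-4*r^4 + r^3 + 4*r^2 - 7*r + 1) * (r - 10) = -4*r^5 + 41*r^4 - 6*r^3 - 47*r^2 + 71*r - 10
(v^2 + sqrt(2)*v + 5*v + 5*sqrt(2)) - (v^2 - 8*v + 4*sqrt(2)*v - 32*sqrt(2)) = -3*sqrt(2)*v + 13*v + 37*sqrt(2)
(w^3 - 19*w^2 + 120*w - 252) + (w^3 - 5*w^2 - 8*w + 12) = 2*w^3 - 24*w^2 + 112*w - 240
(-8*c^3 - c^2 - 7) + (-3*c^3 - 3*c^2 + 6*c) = -11*c^3 - 4*c^2 + 6*c - 7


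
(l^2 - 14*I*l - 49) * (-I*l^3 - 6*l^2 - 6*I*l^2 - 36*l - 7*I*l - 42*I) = -I*l^5 - 20*l^4 - 6*I*l^4 - 120*l^3 + 126*I*l^3 + 196*l^2 + 756*I*l^2 + 1176*l + 343*I*l + 2058*I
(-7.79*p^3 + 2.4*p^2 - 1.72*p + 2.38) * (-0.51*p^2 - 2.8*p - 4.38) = 3.9729*p^5 + 20.588*p^4 + 28.2774*p^3 - 6.9098*p^2 + 0.8696*p - 10.4244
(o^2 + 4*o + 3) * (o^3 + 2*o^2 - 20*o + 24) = o^5 + 6*o^4 - 9*o^3 - 50*o^2 + 36*o + 72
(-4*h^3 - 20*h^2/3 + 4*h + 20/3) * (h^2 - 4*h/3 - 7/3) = -4*h^5 - 4*h^4/3 + 200*h^3/9 + 152*h^2/9 - 164*h/9 - 140/9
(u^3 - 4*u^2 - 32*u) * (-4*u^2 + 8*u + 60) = -4*u^5 + 24*u^4 + 156*u^3 - 496*u^2 - 1920*u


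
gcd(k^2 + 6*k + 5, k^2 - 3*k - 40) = k + 5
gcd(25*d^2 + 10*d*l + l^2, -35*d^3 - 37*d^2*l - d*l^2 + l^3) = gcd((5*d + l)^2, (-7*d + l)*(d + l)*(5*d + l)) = 5*d + l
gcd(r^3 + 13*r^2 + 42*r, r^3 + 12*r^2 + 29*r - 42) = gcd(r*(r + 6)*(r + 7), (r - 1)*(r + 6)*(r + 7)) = r^2 + 13*r + 42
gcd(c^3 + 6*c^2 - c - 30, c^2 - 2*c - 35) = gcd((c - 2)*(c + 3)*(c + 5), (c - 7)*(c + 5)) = c + 5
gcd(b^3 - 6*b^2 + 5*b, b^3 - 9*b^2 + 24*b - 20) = b - 5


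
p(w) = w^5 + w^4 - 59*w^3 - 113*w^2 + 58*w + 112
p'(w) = 5*w^4 + 4*w^3 - 177*w^2 - 226*w + 58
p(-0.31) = 84.92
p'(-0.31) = 110.98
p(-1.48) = -32.39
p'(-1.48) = 15.80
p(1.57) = -288.18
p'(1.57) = -687.25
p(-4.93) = 1827.61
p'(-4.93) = -655.44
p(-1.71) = -28.66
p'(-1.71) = -50.35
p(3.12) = -2208.53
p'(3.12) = -1774.83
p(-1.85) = -18.43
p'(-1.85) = -96.44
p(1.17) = -65.25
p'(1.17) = -432.94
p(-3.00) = 352.00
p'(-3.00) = -560.00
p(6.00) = -7280.00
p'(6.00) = -326.00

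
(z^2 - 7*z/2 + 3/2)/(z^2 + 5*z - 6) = (2*z^2 - 7*z + 3)/(2*(z^2 + 5*z - 6))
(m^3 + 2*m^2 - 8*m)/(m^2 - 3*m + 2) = m*(m + 4)/(m - 1)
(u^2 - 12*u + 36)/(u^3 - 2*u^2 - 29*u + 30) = (u - 6)/(u^2 + 4*u - 5)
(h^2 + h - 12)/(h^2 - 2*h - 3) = (h + 4)/(h + 1)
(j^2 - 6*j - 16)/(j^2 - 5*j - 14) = (j - 8)/(j - 7)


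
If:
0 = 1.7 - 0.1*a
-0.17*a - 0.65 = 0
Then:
No Solution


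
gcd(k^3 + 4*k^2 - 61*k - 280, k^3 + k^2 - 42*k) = k + 7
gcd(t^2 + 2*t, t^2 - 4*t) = t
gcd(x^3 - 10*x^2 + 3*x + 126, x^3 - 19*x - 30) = x + 3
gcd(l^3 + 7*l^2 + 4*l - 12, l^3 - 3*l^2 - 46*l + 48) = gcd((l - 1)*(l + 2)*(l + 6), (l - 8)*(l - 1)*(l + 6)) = l^2 + 5*l - 6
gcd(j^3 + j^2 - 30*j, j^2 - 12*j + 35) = j - 5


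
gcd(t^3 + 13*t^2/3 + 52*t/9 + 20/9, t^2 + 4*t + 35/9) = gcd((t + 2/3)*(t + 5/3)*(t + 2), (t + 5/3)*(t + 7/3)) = t + 5/3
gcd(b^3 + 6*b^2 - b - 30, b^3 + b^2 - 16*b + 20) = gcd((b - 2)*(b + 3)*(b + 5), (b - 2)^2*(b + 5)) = b^2 + 3*b - 10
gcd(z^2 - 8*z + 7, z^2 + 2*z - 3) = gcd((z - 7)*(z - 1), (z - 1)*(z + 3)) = z - 1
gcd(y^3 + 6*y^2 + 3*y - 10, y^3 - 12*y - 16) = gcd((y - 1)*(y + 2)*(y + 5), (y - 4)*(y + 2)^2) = y + 2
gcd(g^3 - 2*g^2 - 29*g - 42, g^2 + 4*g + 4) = g + 2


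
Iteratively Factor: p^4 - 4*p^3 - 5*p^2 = (p + 1)*(p^3 - 5*p^2) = p*(p + 1)*(p^2 - 5*p) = p*(p - 5)*(p + 1)*(p)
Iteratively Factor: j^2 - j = (j - 1)*(j)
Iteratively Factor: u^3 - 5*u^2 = (u)*(u^2 - 5*u) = u^2*(u - 5)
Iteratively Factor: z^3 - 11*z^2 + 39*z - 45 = (z - 5)*(z^2 - 6*z + 9) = (z - 5)*(z - 3)*(z - 3)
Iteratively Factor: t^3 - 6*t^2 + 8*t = (t - 4)*(t^2 - 2*t) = t*(t - 4)*(t - 2)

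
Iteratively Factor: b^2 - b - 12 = (b - 4)*(b + 3)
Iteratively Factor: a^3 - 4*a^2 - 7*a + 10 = (a - 1)*(a^2 - 3*a - 10) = (a - 1)*(a + 2)*(a - 5)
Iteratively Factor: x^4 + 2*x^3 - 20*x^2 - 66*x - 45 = (x + 3)*(x^3 - x^2 - 17*x - 15) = (x + 3)^2*(x^2 - 4*x - 5) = (x - 5)*(x + 3)^2*(x + 1)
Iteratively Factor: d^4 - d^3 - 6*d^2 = (d + 2)*(d^3 - 3*d^2) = d*(d + 2)*(d^2 - 3*d) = d*(d - 3)*(d + 2)*(d)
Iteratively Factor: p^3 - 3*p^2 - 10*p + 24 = (p - 4)*(p^2 + p - 6) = (p - 4)*(p - 2)*(p + 3)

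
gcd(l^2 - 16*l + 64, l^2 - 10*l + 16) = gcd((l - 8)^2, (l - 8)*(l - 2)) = l - 8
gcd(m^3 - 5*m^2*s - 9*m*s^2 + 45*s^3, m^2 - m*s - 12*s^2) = m + 3*s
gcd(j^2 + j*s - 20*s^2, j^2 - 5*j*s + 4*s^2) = -j + 4*s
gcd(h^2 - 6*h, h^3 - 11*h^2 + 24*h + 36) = h - 6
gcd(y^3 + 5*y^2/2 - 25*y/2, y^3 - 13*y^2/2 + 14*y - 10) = y - 5/2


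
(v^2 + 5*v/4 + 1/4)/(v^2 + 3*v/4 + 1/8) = 2*(v + 1)/(2*v + 1)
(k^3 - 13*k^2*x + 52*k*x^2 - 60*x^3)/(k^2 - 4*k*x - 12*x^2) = (k^2 - 7*k*x + 10*x^2)/(k + 2*x)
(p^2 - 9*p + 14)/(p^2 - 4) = (p - 7)/(p + 2)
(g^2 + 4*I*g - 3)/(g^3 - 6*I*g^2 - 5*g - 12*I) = (g + 3*I)/(g^2 - 7*I*g - 12)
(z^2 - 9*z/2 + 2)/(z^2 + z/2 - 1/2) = (z - 4)/(z + 1)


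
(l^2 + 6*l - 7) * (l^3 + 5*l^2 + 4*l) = l^5 + 11*l^4 + 27*l^3 - 11*l^2 - 28*l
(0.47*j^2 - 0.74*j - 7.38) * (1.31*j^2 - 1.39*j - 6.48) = 0.6157*j^4 - 1.6227*j^3 - 11.6848*j^2 + 15.0534*j + 47.8224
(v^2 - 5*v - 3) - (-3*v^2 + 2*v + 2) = 4*v^2 - 7*v - 5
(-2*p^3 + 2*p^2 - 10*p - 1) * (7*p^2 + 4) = -14*p^5 + 14*p^4 - 78*p^3 + p^2 - 40*p - 4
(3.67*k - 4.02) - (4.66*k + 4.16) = -0.99*k - 8.18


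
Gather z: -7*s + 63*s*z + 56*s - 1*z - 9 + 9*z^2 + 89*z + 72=49*s + 9*z^2 + z*(63*s + 88) + 63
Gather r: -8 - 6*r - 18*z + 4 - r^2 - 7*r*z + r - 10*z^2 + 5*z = -r^2 + r*(-7*z - 5) - 10*z^2 - 13*z - 4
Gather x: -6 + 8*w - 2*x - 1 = 8*w - 2*x - 7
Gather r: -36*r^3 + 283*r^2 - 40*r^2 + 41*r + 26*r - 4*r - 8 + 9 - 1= -36*r^3 + 243*r^2 + 63*r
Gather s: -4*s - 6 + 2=-4*s - 4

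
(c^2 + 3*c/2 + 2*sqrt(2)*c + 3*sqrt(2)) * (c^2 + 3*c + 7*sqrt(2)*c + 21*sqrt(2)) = c^4 + 9*c^3/2 + 9*sqrt(2)*c^3 + 65*c^2/2 + 81*sqrt(2)*c^2/2 + 81*sqrt(2)*c/2 + 126*c + 126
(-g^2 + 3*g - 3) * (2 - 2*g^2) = 2*g^4 - 6*g^3 + 4*g^2 + 6*g - 6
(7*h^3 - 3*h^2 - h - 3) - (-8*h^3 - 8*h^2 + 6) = 15*h^3 + 5*h^2 - h - 9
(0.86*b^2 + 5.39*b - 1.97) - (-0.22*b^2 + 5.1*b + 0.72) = 1.08*b^2 + 0.29*b - 2.69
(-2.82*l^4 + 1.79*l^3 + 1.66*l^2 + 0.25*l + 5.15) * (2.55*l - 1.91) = -7.191*l^5 + 9.9507*l^4 + 0.8141*l^3 - 2.5331*l^2 + 12.655*l - 9.8365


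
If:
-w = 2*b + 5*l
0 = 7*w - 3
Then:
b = -5*l/2 - 3/14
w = 3/7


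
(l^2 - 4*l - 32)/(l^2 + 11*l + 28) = (l - 8)/(l + 7)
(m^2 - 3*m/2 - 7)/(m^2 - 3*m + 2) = (m^2 - 3*m/2 - 7)/(m^2 - 3*m + 2)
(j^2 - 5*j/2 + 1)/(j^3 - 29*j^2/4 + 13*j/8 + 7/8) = 4*(j - 2)/(4*j^2 - 27*j - 7)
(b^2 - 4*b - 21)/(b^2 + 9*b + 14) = (b^2 - 4*b - 21)/(b^2 + 9*b + 14)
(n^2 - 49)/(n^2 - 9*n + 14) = (n + 7)/(n - 2)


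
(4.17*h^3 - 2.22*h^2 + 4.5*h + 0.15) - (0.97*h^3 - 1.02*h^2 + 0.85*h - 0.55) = 3.2*h^3 - 1.2*h^2 + 3.65*h + 0.7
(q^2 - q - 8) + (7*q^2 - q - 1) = 8*q^2 - 2*q - 9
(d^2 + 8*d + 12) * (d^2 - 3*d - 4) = d^4 + 5*d^3 - 16*d^2 - 68*d - 48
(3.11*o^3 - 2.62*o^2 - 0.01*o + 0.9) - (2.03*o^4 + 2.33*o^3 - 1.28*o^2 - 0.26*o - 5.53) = -2.03*o^4 + 0.78*o^3 - 1.34*o^2 + 0.25*o + 6.43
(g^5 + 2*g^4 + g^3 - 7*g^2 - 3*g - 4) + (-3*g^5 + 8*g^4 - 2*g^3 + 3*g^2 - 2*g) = -2*g^5 + 10*g^4 - g^3 - 4*g^2 - 5*g - 4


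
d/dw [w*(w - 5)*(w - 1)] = 3*w^2 - 12*w + 5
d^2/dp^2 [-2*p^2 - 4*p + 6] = -4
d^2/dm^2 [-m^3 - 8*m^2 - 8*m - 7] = -6*m - 16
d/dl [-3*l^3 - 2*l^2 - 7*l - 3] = -9*l^2 - 4*l - 7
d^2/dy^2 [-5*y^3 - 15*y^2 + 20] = -30*y - 30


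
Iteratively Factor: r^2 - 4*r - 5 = (r - 5)*(r + 1)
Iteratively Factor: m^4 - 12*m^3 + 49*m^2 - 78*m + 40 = (m - 1)*(m^3 - 11*m^2 + 38*m - 40) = (m - 4)*(m - 1)*(m^2 - 7*m + 10) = (m - 4)*(m - 2)*(m - 1)*(m - 5)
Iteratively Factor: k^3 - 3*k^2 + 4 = (k + 1)*(k^2 - 4*k + 4) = (k - 2)*(k + 1)*(k - 2)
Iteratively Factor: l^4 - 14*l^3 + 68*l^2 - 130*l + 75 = (l - 1)*(l^3 - 13*l^2 + 55*l - 75) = (l - 3)*(l - 1)*(l^2 - 10*l + 25) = (l - 5)*(l - 3)*(l - 1)*(l - 5)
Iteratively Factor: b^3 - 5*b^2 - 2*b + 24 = (b - 3)*(b^2 - 2*b - 8) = (b - 3)*(b + 2)*(b - 4)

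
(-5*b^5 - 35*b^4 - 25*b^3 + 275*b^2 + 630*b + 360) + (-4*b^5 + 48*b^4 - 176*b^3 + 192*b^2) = -9*b^5 + 13*b^4 - 201*b^3 + 467*b^2 + 630*b + 360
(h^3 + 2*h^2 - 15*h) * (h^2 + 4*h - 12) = h^5 + 6*h^4 - 19*h^3 - 84*h^2 + 180*h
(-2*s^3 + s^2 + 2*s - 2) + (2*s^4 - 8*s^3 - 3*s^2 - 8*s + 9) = 2*s^4 - 10*s^3 - 2*s^2 - 6*s + 7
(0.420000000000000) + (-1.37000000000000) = -0.950000000000000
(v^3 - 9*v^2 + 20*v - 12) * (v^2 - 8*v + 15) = v^5 - 17*v^4 + 107*v^3 - 307*v^2 + 396*v - 180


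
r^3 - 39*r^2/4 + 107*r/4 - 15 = (r - 5)*(r - 4)*(r - 3/4)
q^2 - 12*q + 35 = (q - 7)*(q - 5)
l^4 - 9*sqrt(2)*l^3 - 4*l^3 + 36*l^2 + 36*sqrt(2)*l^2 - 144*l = l*(l - 4)*(l - 6*sqrt(2))*(l - 3*sqrt(2))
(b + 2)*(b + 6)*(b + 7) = b^3 + 15*b^2 + 68*b + 84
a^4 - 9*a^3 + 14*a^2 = a^2*(a - 7)*(a - 2)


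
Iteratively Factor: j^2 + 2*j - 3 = (j - 1)*(j + 3)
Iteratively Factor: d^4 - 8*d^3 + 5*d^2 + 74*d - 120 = (d - 5)*(d^3 - 3*d^2 - 10*d + 24) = (d - 5)*(d + 3)*(d^2 - 6*d + 8) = (d - 5)*(d - 2)*(d + 3)*(d - 4)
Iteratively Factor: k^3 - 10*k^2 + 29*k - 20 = (k - 5)*(k^2 - 5*k + 4) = (k - 5)*(k - 1)*(k - 4)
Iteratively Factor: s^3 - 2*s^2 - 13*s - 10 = (s - 5)*(s^2 + 3*s + 2) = (s - 5)*(s + 2)*(s + 1)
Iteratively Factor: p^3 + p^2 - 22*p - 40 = (p - 5)*(p^2 + 6*p + 8) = (p - 5)*(p + 2)*(p + 4)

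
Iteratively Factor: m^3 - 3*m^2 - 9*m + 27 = (m - 3)*(m^2 - 9) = (m - 3)*(m + 3)*(m - 3)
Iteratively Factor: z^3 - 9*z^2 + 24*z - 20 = (z - 2)*(z^2 - 7*z + 10) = (z - 5)*(z - 2)*(z - 2)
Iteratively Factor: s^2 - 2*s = (s)*(s - 2)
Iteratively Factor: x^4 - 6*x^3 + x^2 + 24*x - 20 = (x - 1)*(x^3 - 5*x^2 - 4*x + 20) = (x - 1)*(x + 2)*(x^2 - 7*x + 10) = (x - 2)*(x - 1)*(x + 2)*(x - 5)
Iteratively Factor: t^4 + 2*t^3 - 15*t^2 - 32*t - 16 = (t + 1)*(t^3 + t^2 - 16*t - 16) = (t + 1)^2*(t^2 - 16) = (t + 1)^2*(t + 4)*(t - 4)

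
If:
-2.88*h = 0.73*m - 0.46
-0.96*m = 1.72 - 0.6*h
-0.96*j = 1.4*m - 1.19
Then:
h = 0.53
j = 3.37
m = -1.46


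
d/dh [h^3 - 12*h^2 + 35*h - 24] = 3*h^2 - 24*h + 35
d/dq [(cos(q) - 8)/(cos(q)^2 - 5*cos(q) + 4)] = (cos(q)^2 - 16*cos(q) + 36)*sin(q)/(cos(q)^2 - 5*cos(q) + 4)^2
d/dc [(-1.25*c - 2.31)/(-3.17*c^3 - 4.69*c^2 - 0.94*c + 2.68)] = (3.9625*c^3 + 5.8625*c^2 + 1.175*c - (1.25*c + 2.31)*(9.51*c^2 + 9.38*c + 0.94) - 3.35)/(3.17*c^3 + 4.69*c^2 + 0.94*c - 2.68)^2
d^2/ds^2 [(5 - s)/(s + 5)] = 20/(s + 5)^3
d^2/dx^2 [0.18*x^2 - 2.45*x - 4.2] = 0.360000000000000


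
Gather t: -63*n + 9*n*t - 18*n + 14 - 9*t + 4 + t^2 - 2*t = -81*n + t^2 + t*(9*n - 11) + 18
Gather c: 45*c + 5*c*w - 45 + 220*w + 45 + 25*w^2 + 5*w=c*(5*w + 45) + 25*w^2 + 225*w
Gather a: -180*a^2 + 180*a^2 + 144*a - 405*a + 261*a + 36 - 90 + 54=0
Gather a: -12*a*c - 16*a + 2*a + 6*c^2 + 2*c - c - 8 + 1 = a*(-12*c - 14) + 6*c^2 + c - 7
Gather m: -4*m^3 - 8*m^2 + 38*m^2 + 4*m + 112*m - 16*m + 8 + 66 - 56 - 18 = -4*m^3 + 30*m^2 + 100*m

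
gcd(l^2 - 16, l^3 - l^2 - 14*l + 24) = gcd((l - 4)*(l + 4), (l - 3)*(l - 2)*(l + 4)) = l + 4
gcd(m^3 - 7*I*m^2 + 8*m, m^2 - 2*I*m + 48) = m - 8*I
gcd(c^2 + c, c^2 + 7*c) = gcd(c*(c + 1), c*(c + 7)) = c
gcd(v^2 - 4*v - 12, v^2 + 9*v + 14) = v + 2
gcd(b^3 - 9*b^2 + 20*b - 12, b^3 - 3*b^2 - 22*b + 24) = b^2 - 7*b + 6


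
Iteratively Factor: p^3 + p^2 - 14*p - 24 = (p + 2)*(p^2 - p - 12) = (p + 2)*(p + 3)*(p - 4)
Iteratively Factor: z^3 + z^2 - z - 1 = (z + 1)*(z^2 - 1) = (z + 1)^2*(z - 1)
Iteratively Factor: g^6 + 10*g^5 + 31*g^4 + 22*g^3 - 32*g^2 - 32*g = (g + 4)*(g^5 + 6*g^4 + 7*g^3 - 6*g^2 - 8*g) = (g + 2)*(g + 4)*(g^4 + 4*g^3 - g^2 - 4*g) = (g - 1)*(g + 2)*(g + 4)*(g^3 + 5*g^2 + 4*g) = (g - 1)*(g + 2)*(g + 4)^2*(g^2 + g) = (g - 1)*(g + 1)*(g + 2)*(g + 4)^2*(g)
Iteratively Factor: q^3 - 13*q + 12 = (q + 4)*(q^2 - 4*q + 3) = (q - 1)*(q + 4)*(q - 3)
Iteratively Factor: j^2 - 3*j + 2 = (j - 2)*(j - 1)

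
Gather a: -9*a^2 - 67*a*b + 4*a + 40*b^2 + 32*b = -9*a^2 + a*(4 - 67*b) + 40*b^2 + 32*b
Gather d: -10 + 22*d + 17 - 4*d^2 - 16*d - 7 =-4*d^2 + 6*d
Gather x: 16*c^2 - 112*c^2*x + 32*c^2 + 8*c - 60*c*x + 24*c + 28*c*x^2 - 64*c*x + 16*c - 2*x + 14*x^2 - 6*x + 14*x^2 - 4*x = 48*c^2 + 48*c + x^2*(28*c + 28) + x*(-112*c^2 - 124*c - 12)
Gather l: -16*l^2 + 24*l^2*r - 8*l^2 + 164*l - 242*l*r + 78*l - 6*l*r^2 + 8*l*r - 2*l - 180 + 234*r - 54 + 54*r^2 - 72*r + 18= l^2*(24*r - 24) + l*(-6*r^2 - 234*r + 240) + 54*r^2 + 162*r - 216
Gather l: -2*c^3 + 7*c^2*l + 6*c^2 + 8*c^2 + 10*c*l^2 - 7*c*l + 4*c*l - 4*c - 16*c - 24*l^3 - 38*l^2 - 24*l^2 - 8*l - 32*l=-2*c^3 + 14*c^2 - 20*c - 24*l^3 + l^2*(10*c - 62) + l*(7*c^2 - 3*c - 40)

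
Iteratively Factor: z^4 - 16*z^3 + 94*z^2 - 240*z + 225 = (z - 3)*(z^3 - 13*z^2 + 55*z - 75) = (z - 3)^2*(z^2 - 10*z + 25) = (z - 5)*(z - 3)^2*(z - 5)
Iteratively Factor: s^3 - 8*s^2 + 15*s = (s)*(s^2 - 8*s + 15) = s*(s - 3)*(s - 5)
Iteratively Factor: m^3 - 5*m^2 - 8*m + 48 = (m + 3)*(m^2 - 8*m + 16) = (m - 4)*(m + 3)*(m - 4)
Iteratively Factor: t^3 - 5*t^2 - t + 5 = (t - 1)*(t^2 - 4*t - 5) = (t - 1)*(t + 1)*(t - 5)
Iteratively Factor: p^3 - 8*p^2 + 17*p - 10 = (p - 2)*(p^2 - 6*p + 5) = (p - 5)*(p - 2)*(p - 1)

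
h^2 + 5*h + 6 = (h + 2)*(h + 3)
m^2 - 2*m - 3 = (m - 3)*(m + 1)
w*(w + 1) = w^2 + w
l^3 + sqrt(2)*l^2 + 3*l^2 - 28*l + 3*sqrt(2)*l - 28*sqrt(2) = (l - 4)*(l + 7)*(l + sqrt(2))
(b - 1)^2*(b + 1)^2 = b^4 - 2*b^2 + 1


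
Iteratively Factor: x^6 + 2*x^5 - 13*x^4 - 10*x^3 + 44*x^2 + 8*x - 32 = (x - 2)*(x^5 + 4*x^4 - 5*x^3 - 20*x^2 + 4*x + 16) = (x - 2)*(x + 1)*(x^4 + 3*x^3 - 8*x^2 - 12*x + 16) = (x - 2)*(x - 1)*(x + 1)*(x^3 + 4*x^2 - 4*x - 16) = (x - 2)^2*(x - 1)*(x + 1)*(x^2 + 6*x + 8) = (x - 2)^2*(x - 1)*(x + 1)*(x + 2)*(x + 4)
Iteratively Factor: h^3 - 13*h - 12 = (h + 1)*(h^2 - h - 12) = (h + 1)*(h + 3)*(h - 4)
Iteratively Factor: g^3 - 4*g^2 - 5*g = (g + 1)*(g^2 - 5*g) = g*(g + 1)*(g - 5)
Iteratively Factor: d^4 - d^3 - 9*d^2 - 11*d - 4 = (d + 1)*(d^3 - 2*d^2 - 7*d - 4) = (d + 1)^2*(d^2 - 3*d - 4) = (d - 4)*(d + 1)^2*(d + 1)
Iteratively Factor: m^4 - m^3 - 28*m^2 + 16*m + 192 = (m + 4)*(m^3 - 5*m^2 - 8*m + 48) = (m + 3)*(m + 4)*(m^2 - 8*m + 16) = (m - 4)*(m + 3)*(m + 4)*(m - 4)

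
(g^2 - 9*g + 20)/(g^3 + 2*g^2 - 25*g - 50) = (g - 4)/(g^2 + 7*g + 10)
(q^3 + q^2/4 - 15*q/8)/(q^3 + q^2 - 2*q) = (q^2 + q/4 - 15/8)/(q^2 + q - 2)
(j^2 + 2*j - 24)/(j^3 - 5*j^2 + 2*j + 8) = (j + 6)/(j^2 - j - 2)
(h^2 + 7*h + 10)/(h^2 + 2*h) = (h + 5)/h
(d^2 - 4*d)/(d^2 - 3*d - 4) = d/(d + 1)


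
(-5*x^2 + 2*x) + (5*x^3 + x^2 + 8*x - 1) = 5*x^3 - 4*x^2 + 10*x - 1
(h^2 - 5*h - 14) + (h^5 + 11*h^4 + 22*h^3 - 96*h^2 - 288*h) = h^5 + 11*h^4 + 22*h^3 - 95*h^2 - 293*h - 14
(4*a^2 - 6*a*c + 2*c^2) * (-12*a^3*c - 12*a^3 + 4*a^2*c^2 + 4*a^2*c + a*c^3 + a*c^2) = -48*a^5*c - 48*a^5 + 88*a^4*c^2 + 88*a^4*c - 44*a^3*c^3 - 44*a^3*c^2 + 2*a^2*c^4 + 2*a^2*c^3 + 2*a*c^5 + 2*a*c^4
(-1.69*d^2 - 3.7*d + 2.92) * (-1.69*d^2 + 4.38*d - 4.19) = 2.8561*d^4 - 1.1492*d^3 - 14.0597*d^2 + 28.2926*d - 12.2348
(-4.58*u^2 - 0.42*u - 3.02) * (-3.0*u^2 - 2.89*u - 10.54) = 13.74*u^4 + 14.4962*u^3 + 58.547*u^2 + 13.1546*u + 31.8308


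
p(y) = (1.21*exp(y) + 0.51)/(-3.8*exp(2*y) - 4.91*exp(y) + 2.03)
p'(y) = (1.21*exp(y) + 0.51)*(7.6*exp(2*y) + 4.91*exp(y))/(-3.8*exp(2*y) - 4.91*exp(y) + 2.03)^2 + 1.21*exp(y)/(-3.8*exp(2*y) - 4.91*exp(y) + 2.03) = (4.598*exp(2*y) + 3.876*exp(y) + 4.9604)*exp(y)/(14.44*exp(4*y) + 37.316*exp(3*y) + 8.6801*exp(2*y) - 19.9346*exp(y) + 4.1209)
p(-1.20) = 4.24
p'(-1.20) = 46.27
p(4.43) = -0.00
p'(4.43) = 0.00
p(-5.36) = 0.26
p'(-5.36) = 0.01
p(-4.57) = 0.26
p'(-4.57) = 0.01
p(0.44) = -0.16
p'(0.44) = 0.16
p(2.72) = -0.02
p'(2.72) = 0.02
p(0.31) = -0.18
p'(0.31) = 0.19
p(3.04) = -0.01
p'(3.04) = 0.01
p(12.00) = 0.00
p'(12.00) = 0.00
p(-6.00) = 0.25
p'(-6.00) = 0.00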